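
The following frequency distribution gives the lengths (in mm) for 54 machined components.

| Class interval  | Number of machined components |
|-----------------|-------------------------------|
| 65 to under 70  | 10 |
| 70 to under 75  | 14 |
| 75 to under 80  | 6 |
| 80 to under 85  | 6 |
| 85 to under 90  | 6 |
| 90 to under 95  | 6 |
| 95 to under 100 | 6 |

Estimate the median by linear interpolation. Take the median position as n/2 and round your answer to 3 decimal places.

Cumulative frequencies: 10, 24, 30, 36, 42, 48, 54
n = 54; position = n/2 = 27.
This falls in the class 75 to under 80: L = 75, F = 24, f = 6, h = 5.
Median ≈ 75 + ((27 − 24) / 6) × 5 = 77.5000

77.500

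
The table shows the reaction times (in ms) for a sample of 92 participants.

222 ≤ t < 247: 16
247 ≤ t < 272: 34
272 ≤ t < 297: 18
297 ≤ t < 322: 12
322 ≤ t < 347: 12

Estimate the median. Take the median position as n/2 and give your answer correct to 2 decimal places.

Cumulative frequencies: 16, 50, 68, 80, 92
n = 92; position = n/2 = 46.
This falls in the class 247 ≤ t < 272: L = 247, F = 16, f = 34, h = 25.
Median ≈ 247 + ((46 − 16) / 34) × 25 = 269.0588

269.06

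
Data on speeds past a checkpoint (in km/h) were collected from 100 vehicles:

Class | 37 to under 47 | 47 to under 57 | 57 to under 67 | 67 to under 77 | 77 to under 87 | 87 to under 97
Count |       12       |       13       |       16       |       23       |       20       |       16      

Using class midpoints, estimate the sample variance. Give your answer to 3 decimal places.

Midpoints: 42, 52, 62, 72, 82, 92
n = 100, Σfm = 6940, mean = 69.4000
Σfm² = 506960
Σf(m − x̄)² = Σfm² − (Σfm)²/n = 506960 − 6940²/100 = 25324.0000
Sample variance = 25324.0000 / 99 = 255.7980

255.798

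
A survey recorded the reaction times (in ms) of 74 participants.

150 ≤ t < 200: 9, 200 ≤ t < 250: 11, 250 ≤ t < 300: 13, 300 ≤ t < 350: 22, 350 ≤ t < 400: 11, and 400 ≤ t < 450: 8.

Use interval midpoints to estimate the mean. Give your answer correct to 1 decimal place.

301.4

Midpoints: 175, 225, 275, 325, 375, 425
Σfm = 9×175 + 11×225 + 13×275 + 22×325 + 11×375 + 8×425 = 22300
n = Σf = 74
Mean = 22300 / 74 = 301.3514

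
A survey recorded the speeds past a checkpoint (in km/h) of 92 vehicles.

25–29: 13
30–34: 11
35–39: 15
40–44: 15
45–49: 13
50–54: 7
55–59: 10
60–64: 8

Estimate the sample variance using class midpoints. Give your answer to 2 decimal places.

Midpoints: 27, 32, 37, 42, 47, 52, 57, 62
n = 92, Σfm = 3929, mean = 42.7065
Σfm² = 178623
Σf(m − x̄)² = Σfm² − (Σfm)²/n = 178623 − 3929²/92 = 10829.0761
Sample variance = 10829.0761 / 91 = 119.0008

119.00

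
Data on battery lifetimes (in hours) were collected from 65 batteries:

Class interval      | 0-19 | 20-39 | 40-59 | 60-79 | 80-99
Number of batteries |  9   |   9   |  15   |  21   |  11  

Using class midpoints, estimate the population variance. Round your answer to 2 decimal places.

652.69

Midpoints: 9.5, 29.5, 49.5, 69.5, 89.5
n = 65, Σfm = 3537.5, mean = 54.4231
Σfm² = 234946.25
Σf(m − x̄)² = Σfm² − (Σfm)²/n = 234946.25 − 3537.5²/65 = 42424.6154
Population variance = 42424.6154 / 65 = 652.6864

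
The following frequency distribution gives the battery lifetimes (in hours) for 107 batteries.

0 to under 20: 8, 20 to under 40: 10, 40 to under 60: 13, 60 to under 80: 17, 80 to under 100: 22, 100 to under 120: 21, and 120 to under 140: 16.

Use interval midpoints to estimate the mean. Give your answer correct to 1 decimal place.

80.3

Midpoints: 10, 30, 50, 70, 90, 110, 130
Σfm = 8×10 + 10×30 + 13×50 + 17×70 + 22×90 + 21×110 + 16×130 = 8590
n = Σf = 107
Mean = 8590 / 107 = 80.2804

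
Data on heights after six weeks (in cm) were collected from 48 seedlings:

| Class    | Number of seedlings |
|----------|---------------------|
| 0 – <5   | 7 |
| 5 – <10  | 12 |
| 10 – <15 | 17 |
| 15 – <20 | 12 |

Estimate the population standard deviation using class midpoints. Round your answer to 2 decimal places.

Midpoints: 2.5, 7.5, 12.5, 17.5
n = 48, Σfm = 530, mean = 11.0417
Σfm² = 7050
Σf(m − x̄)² = Σfm² − (Σfm)²/n = 7050 − 530²/48 = 1197.9167
Population variance = 1197.9167 / 48 = 24.9566
Standard deviation = √24.9566 = 4.9957

5.00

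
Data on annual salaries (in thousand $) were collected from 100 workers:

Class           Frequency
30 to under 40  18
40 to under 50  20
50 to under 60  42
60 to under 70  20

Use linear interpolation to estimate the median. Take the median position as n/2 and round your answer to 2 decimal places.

Cumulative frequencies: 18, 38, 80, 100
n = 100; position = n/2 = 50.
This falls in the class 50 to under 60: L = 50, F = 38, f = 42, h = 10.
Median ≈ 50 + ((50 − 38) / 42) × 10 = 52.8571

52.86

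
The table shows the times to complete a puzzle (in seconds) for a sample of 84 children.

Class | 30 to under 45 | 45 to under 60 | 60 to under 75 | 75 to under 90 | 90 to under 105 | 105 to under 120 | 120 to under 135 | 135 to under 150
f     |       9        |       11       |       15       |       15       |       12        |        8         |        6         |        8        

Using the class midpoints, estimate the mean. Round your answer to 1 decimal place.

85.0

Midpoints: 37.5, 52.5, 67.5, 82.5, 97.5, 112.5, 127.5, 142.5
Σfm = 9×37.5 + 11×52.5 + 15×67.5 + 15×82.5 + 12×97.5 + 8×112.5 + 6×127.5 + 8×142.5 = 7140
n = Σf = 84
Mean = 7140 / 84 = 85.0000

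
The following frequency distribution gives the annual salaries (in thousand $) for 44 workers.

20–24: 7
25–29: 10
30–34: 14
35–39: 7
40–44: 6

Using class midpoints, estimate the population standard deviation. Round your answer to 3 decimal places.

Midpoints: 22, 27, 32, 37, 42
n = 44, Σfm = 1383, mean = 31.4318
Σfm² = 45181
Σf(m − x̄)² = Σfm² − (Σfm)²/n = 45181 − 1383²/44 = 1710.7955
Population variance = 1710.7955 / 44 = 38.8817
Standard deviation = √38.8817 = 6.2355

6.236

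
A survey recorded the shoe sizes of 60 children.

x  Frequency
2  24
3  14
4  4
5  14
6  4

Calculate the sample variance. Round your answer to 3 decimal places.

Values: 2, 3, 4, 5, 6
n = 60, Σfx = 200, mean = 3.3333
Σfx² = 780
Σf(x − x̄)² = Σfx² − (Σfx)²/n = 780 − 200²/60 = 113.3333
Sample variance = 113.3333 / 59 = 1.9209

1.921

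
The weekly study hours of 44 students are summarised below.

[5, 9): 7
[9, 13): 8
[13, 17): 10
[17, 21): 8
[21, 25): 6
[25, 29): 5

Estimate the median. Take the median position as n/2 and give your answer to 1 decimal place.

15.8

Cumulative frequencies: 7, 15, 25, 33, 39, 44
n = 44; position = n/2 = 22.
This falls in the class [13, 17): L = 13, F = 15, f = 10, h = 4.
Median ≈ 13 + ((22 − 15) / 10) × 4 = 15.8000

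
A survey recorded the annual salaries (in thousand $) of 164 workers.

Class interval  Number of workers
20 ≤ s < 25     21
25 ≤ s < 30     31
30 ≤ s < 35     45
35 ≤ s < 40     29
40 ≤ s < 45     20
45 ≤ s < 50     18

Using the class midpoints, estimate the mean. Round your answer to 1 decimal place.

34.0

Midpoints: 22.5, 27.5, 32.5, 37.5, 42.5, 47.5
Σfm = 21×22.5 + 31×27.5 + 45×32.5 + 29×37.5 + 20×42.5 + 18×47.5 = 5580
n = Σf = 164
Mean = 5580 / 164 = 34.0244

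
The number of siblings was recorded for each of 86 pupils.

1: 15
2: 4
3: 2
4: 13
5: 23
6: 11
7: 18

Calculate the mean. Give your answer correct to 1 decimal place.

Values: 1, 2, 3, 4, 5, 6, 7
Σfx = 15×1 + 4×2 + 2×3 + 13×4 + 23×5 + 11×6 + 18×7 = 388
n = Σf = 86
Mean = 388 / 86 = 4.5116

4.5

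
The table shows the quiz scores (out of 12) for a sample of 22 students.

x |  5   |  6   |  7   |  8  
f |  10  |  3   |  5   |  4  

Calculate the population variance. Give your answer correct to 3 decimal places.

1.390

Values: 5, 6, 7, 8
n = 22, Σfx = 135, mean = 6.1364
Σfx² = 859
Σf(x − x̄)² = Σfx² − (Σfx)²/n = 859 − 135²/22 = 30.5909
Population variance = 30.5909 / 22 = 1.3905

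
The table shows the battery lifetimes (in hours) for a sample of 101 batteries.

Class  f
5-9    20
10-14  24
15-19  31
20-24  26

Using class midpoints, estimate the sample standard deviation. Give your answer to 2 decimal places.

Midpoints: 7, 12, 17, 22
n = 101, Σfm = 1527, mean = 15.1188
Σfm² = 25979
Σf(m − x̄)² = Σfm² − (Σfm)²/n = 25979 − 1527²/101 = 2892.5743
Sample variance = 2892.5743 / 100 = 28.9257
Standard deviation = √28.9257 = 5.3783

5.38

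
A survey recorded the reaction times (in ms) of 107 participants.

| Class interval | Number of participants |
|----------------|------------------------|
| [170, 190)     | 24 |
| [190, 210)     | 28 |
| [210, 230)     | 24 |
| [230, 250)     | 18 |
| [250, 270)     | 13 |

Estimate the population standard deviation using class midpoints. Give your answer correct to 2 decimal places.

26.26

Midpoints: 180, 200, 220, 240, 260
n = 107, Σfm = 22900, mean = 214.0187
Σfm² = 4974800
Σf(m − x̄)² = Σfm² − (Σfm)²/n = 4974800 − 22900²/107 = 73771.9626
Population variance = 73771.9626 / 107 = 689.4576
Standard deviation = √689.4576 = 26.2575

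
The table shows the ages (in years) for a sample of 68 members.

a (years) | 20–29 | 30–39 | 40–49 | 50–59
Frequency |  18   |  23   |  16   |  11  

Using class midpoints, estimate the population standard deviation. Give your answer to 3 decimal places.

Midpoints: 24.5, 34.5, 44.5, 54.5
n = 68, Σfm = 2546, mean = 37.4412
Σfm² = 102537
Σf(m − x̄)² = Σfm² − (Σfm)²/n = 102537 − 2546²/68 = 7211.7647
Population variance = 7211.7647 / 68 = 106.0554
Standard deviation = √106.0554 = 10.2983

10.298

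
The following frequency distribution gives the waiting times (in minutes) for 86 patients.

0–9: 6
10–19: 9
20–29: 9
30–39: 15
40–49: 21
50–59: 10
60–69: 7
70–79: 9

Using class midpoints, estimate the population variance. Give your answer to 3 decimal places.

388.764

Midpoints: 4.5, 14.5, 24.5, 34.5, 44.5, 54.5, 64.5, 74.5
n = 86, Σfm = 3497, mean = 40.6628
Σfm² = 175631.5
Σf(m − x̄)² = Σfm² − (Σfm)²/n = 175631.5 − 3497²/86 = 33433.7209
Population variance = 33433.7209 / 86 = 388.7642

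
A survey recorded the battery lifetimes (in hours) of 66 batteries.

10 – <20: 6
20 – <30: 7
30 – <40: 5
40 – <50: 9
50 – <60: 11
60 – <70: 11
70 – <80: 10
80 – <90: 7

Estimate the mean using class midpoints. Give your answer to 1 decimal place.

Midpoints: 15, 25, 35, 45, 55, 65, 75, 85
Σfm = 6×15 + 7×25 + 5×35 + 9×45 + 11×55 + 11×65 + 10×75 + 7×85 = 3510
n = Σf = 66
Mean = 3510 / 66 = 53.1818

53.2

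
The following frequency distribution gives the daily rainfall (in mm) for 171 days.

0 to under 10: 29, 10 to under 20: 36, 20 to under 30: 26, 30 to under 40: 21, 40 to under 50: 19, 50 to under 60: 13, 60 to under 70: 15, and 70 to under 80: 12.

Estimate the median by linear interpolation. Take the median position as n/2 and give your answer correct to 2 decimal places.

Cumulative frequencies: 29, 65, 91, 112, 131, 144, 159, 171
n = 171; position = n/2 = 85.5.
This falls in the class 20 to under 30: L = 20, F = 65, f = 26, h = 10.
Median ≈ 20 + ((85.5 − 65) / 26) × 10 = 27.8846

27.88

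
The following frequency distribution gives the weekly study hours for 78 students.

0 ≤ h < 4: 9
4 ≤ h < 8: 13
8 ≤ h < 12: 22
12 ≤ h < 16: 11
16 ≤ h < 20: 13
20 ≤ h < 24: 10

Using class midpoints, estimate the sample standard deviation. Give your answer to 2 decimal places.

6.21

Midpoints: 2, 6, 10, 14, 18, 22
n = 78, Σfm = 924, mean = 11.8462
Σfm² = 13912
Σf(m − x̄)² = Σfm² − (Σfm)²/n = 13912 − 924²/78 = 2966.1538
Sample variance = 2966.1538 / 77 = 38.5215
Standard deviation = √38.5215 = 6.2066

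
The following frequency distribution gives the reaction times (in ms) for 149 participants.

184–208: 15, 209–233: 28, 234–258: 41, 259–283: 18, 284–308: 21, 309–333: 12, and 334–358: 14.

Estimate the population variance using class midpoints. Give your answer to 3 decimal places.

1940.847

Midpoints: 196, 221, 246, 271, 296, 321, 346
n = 149, Σfm = 39004, mean = 261.7718
Σfm² = 10499334
Σf(m − x̄)² = Σfm² − (Σfm)²/n = 10499334 − 39004²/149 = 289186.2416
Population variance = 289186.2416 / 149 = 1940.8473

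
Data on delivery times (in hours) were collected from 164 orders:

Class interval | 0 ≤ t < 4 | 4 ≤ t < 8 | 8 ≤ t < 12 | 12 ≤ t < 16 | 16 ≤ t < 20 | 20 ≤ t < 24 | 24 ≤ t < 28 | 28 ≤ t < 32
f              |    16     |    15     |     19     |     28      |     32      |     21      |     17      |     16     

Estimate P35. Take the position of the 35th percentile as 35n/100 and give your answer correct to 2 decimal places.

13.06

Cumulative frequencies: 16, 31, 50, 78, 110, 131, 148, 164
n = 164; position = 35n/100 = 57.4.
This falls in the class 12 ≤ t < 16: L = 12, F = 50, f = 28, h = 4.
35th percentile ≈ 12 + ((57.4 − 50) / 28) × 4 = 13.0571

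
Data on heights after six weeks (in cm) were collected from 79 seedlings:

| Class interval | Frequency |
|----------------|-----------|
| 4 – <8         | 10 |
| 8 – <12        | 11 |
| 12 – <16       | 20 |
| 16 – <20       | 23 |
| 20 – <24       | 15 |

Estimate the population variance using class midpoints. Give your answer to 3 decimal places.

25.898

Midpoints: 6, 10, 14, 18, 22
n = 79, Σfm = 1194, mean = 15.1139
Σfm² = 20092
Σf(m − x̄)² = Σfm² − (Σfm)²/n = 20092 − 1194²/79 = 2045.9747
Population variance = 2045.9747 / 79 = 25.8984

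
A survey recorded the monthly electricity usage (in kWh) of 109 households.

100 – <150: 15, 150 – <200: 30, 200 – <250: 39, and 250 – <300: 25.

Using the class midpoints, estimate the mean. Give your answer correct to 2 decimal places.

208.94

Midpoints: 125, 175, 225, 275
Σfm = 15×125 + 30×175 + 39×225 + 25×275 = 22775
n = Σf = 109
Mean = 22775 / 109 = 208.9450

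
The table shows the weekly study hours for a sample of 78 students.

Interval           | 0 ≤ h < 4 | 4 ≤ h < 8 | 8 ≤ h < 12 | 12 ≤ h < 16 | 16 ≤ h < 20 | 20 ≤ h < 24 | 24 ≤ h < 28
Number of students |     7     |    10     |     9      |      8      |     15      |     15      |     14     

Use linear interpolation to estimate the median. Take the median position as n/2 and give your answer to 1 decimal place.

17.3

Cumulative frequencies: 7, 17, 26, 34, 49, 64, 78
n = 78; position = n/2 = 39.
This falls in the class 16 ≤ h < 20: L = 16, F = 34, f = 15, h = 4.
Median ≈ 16 + ((39 − 34) / 15) × 4 = 17.3333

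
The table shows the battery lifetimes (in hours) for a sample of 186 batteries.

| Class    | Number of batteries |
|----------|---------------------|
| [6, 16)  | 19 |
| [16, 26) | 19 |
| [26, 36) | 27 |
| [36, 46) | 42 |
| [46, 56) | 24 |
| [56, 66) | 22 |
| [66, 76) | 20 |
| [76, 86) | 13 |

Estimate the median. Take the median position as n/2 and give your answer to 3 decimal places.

42.667

Cumulative frequencies: 19, 38, 65, 107, 131, 153, 173, 186
n = 186; position = n/2 = 93.
This falls in the class [36, 46): L = 36, F = 65, f = 42, h = 10.
Median ≈ 36 + ((93 − 65) / 42) × 10 = 42.6667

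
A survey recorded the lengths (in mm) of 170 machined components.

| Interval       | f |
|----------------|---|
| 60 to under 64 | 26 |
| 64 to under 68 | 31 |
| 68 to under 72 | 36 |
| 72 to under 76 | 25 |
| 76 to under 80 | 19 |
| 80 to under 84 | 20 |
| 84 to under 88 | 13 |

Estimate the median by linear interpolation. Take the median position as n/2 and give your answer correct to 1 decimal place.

71.1

Cumulative frequencies: 26, 57, 93, 118, 137, 157, 170
n = 170; position = n/2 = 85.
This falls in the class 68 to under 72: L = 68, F = 57, f = 36, h = 4.
Median ≈ 68 + ((85 − 57) / 36) × 4 = 71.1111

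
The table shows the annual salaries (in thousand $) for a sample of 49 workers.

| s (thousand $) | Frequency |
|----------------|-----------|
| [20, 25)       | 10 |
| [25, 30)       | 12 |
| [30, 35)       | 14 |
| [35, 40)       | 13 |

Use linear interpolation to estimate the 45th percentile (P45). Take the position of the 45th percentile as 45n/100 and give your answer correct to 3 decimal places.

30.018

Cumulative frequencies: 10, 22, 36, 49
n = 49; position = 45n/100 = 22.05.
This falls in the class [30, 35): L = 30, F = 22, f = 14, h = 5.
45th percentile ≈ 30 + ((22.05 − 22) / 14) × 5 = 30.0179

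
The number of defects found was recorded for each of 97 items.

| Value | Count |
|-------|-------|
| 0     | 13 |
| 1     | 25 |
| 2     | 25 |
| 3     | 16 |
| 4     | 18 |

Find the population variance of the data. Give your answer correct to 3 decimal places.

Values: 0, 1, 2, 3, 4
n = 97, Σfx = 195, mean = 2.0103
Σfx² = 557
Σf(x − x̄)² = Σfx² − (Σfx)²/n = 557 − 195²/97 = 164.9897
Population variance = 164.9897 / 97 = 1.7009

1.701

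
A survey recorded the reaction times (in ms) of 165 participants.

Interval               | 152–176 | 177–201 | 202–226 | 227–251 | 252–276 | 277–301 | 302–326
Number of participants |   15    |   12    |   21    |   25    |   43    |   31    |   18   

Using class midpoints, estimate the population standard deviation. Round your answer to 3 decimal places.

Midpoints: 164, 189, 214, 239, 264, 289, 314
n = 165, Σfm = 41160, mean = 249.4545
Σfm² = 10582640
Σf(m − x̄)² = Σfm² − (Σfm)²/n = 10582640 − 41160²/165 = 315090.9091
Population variance = 315090.9091 / 165 = 1909.6419
Standard deviation = √1909.6419 = 43.6994

43.699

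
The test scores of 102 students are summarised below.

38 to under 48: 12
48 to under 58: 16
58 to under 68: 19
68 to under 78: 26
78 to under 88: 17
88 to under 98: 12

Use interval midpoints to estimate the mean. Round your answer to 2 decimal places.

68.49

Midpoints: 43, 53, 63, 73, 83, 93
Σfm = 12×43 + 16×53 + 19×63 + 26×73 + 17×83 + 12×93 = 6986
n = Σf = 102
Mean = 6986 / 102 = 68.4902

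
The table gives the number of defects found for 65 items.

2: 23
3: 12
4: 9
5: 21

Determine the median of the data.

3

Cumulative frequencies: 23, 35, 44, 65
n = 65, so the median is the value in position (n+1)/2 = 33.
Position 33 falls at value 3.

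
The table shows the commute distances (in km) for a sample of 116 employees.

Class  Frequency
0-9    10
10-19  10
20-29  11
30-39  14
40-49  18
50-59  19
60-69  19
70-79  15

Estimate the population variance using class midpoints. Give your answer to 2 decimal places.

Midpoints: 4.5, 14.5, 24.5, 34.5, 44.5, 54.5, 64.5, 74.5
n = 116, Σfm = 5122, mean = 44.1552
Σfm² = 279949
Σf(m − x̄)² = Σfm² − (Σfm)²/n = 279949 − 5122²/116 = 53786.2069
Population variance = 53786.2069 / 116 = 463.6742

463.67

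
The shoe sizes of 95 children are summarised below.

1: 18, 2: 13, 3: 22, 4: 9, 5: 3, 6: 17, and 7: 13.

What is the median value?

3

Cumulative frequencies: 18, 31, 53, 62, 65, 82, 95
n = 95, so the median is the value in position (n+1)/2 = 48.
Position 48 falls at value 3.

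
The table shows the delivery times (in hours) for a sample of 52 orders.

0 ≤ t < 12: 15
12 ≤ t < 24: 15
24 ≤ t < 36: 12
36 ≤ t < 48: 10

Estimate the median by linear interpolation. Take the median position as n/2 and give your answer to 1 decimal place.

Cumulative frequencies: 15, 30, 42, 52
n = 52; position = n/2 = 26.
This falls in the class 12 ≤ t < 24: L = 12, F = 15, f = 15, h = 12.
Median ≈ 12 + ((26 − 15) / 15) × 12 = 20.8000

20.8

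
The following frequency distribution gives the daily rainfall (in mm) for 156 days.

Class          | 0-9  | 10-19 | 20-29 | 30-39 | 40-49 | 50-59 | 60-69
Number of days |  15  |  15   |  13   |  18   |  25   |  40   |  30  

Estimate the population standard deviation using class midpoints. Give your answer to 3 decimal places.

Midpoints: 4.5, 14.5, 24.5, 34.5, 44.5, 54.5, 64.5
n = 156, Σfm = 6452, mean = 41.3590
Σfm² = 325809
Σf(m − x̄)² = Σfm² − (Σfm)²/n = 325809 − 6452²/156 = 58960.8974
Population variance = 58960.8974 / 156 = 377.9545
Standard deviation = √377.9545 = 19.4411

19.441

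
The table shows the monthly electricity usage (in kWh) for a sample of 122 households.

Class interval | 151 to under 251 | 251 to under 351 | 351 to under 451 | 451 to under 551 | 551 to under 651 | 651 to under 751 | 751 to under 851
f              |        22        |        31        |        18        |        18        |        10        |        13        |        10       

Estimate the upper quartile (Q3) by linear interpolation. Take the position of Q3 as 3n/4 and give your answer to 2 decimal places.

576.00

Cumulative frequencies: 22, 53, 71, 89, 99, 112, 122
n = 122; position = 3n/4 = 91.5.
This falls in the class 551 to under 651: L = 551, F = 89, f = 10, h = 100.
Upper quartile ≈ 551 + ((91.5 − 89) / 10) × 100 = 576.0000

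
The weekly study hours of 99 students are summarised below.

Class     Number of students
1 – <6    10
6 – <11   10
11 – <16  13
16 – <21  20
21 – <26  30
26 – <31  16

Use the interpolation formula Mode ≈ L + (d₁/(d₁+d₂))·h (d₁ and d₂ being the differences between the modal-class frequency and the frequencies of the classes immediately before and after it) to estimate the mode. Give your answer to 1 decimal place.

Modal class: 21 – <26 (highest frequency 30).
d₁ = 30 − 20 = 10, d₂ = 30 − 16 = 14
Mode ≈ 21 + (10/(10+14)) × 5 = 21 + 2.0833 = 23.0833

23.1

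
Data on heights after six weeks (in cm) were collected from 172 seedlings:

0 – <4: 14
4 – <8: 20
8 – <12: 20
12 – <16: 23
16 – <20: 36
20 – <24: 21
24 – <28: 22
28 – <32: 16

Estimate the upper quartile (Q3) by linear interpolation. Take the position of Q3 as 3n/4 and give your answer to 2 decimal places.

Cumulative frequencies: 14, 34, 54, 77, 113, 134, 156, 172
n = 172; position = 3n/4 = 129.
This falls in the class 20 – <24: L = 20, F = 113, f = 21, h = 4.
Upper quartile ≈ 20 + ((129 − 113) / 21) × 4 = 23.0476

23.05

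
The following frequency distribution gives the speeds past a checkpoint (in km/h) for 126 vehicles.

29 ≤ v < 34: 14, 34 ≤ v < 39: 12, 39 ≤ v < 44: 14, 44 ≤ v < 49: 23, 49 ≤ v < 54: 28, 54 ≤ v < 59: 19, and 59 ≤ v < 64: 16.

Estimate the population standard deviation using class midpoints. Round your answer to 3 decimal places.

9.203

Midpoints: 31.5, 36.5, 41.5, 46.5, 51.5, 56.5, 61.5
n = 126, Σfm = 6029, mean = 47.8492
Σfm² = 299153.5
Σf(m − x̄)² = Σfm² − (Σfm)²/n = 299153.5 − 6029²/126 = 10670.6349
Population variance = 10670.6349 / 126 = 84.6876
Standard deviation = √84.6876 = 9.2026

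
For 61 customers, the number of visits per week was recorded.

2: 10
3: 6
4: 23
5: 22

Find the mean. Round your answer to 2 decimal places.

Values: 2, 3, 4, 5
Σfx = 10×2 + 6×3 + 23×4 + 22×5 = 240
n = Σf = 61
Mean = 240 / 61 = 3.9344

3.93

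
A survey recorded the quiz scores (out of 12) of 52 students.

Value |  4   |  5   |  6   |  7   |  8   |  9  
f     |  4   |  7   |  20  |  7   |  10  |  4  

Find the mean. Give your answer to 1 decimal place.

6.5

Values: 4, 5, 6, 7, 8, 9
Σfx = 4×4 + 7×5 + 20×6 + 7×7 + 10×8 + 4×9 = 336
n = Σf = 52
Mean = 336 / 52 = 6.4615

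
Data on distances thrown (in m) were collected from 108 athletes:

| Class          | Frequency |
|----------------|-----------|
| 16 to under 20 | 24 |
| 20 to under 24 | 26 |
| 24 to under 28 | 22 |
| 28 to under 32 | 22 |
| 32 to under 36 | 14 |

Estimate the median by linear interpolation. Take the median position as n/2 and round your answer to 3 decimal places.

24.727

Cumulative frequencies: 24, 50, 72, 94, 108
n = 108; position = n/2 = 54.
This falls in the class 24 to under 28: L = 24, F = 50, f = 22, h = 4.
Median ≈ 24 + ((54 − 50) / 22) × 4 = 24.7273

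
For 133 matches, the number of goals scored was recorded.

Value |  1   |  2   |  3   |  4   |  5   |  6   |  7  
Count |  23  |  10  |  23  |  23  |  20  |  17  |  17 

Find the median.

Cumulative frequencies: 23, 33, 56, 79, 99, 116, 133
n = 133, so the median is the value in position (n+1)/2 = 67.
Position 67 falls at value 4.

4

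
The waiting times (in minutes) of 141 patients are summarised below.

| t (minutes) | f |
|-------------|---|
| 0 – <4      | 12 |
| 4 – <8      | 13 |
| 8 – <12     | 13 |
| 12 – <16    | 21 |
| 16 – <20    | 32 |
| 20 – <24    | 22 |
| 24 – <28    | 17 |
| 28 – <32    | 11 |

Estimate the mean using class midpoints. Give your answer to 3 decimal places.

Midpoints: 2, 6, 10, 14, 18, 22, 26, 30
Σfm = 12×2 + 13×6 + 13×10 + 21×14 + 32×18 + 22×22 + 17×26 + 11×30 = 2358
n = Σf = 141
Mean = 2358 / 141 = 16.7234

16.723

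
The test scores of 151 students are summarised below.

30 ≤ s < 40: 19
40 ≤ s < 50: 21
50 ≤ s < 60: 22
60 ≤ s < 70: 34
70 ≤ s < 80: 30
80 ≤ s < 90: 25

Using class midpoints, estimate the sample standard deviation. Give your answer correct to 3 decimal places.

Midpoints: 35, 45, 55, 65, 75, 85
n = 151, Σfm = 9405, mean = 62.2848
Σfm² = 625375
Σf(m − x̄)² = Σfm² − (Σfm)²/n = 625375 − 9405²/151 = 39586.7550
Sample variance = 39586.7550 / 150 = 263.9117
Standard deviation = √263.9117 = 16.2454

16.245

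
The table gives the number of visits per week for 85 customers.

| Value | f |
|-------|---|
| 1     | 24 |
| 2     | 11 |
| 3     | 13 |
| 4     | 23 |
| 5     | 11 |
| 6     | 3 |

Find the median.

3

Cumulative frequencies: 24, 35, 48, 71, 82, 85
n = 85, so the median is the value in position (n+1)/2 = 43.
Position 43 falls at value 3.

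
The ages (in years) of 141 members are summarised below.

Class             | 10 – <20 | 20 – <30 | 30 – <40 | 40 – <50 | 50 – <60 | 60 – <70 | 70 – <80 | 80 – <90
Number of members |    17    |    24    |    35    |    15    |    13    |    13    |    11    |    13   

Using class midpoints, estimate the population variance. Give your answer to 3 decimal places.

464.745

Midpoints: 15, 25, 35, 45, 55, 65, 75, 85
n = 141, Σfm = 6245, mean = 44.2908
Σfm² = 342125
Σf(m − x̄)² = Σfm² − (Σfm)²/n = 342125 − 6245²/141 = 65529.0780
Population variance = 65529.0780 / 141 = 464.7452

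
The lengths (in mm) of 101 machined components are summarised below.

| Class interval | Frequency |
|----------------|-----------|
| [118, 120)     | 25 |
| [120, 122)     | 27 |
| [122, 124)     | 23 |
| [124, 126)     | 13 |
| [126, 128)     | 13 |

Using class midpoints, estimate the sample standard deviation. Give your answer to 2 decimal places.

2.67

Midpoints: 119, 121, 123, 125, 127
n = 101, Σfm = 12347, mean = 122.2475
Σfm² = 1510101
Σf(m − x̄)² = Σfm² − (Σfm)²/n = 1510101 − 12347²/101 = 710.8119
Sample variance = 710.8119 / 100 = 7.1081
Standard deviation = √7.1081 = 2.6661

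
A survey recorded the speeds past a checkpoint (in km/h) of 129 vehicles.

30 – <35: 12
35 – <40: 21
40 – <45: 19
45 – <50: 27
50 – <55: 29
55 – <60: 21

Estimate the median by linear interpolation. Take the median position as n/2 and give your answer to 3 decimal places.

47.315

Cumulative frequencies: 12, 33, 52, 79, 108, 129
n = 129; position = n/2 = 64.5.
This falls in the class 45 – <50: L = 45, F = 52, f = 27, h = 5.
Median ≈ 45 + ((64.5 − 52) / 27) × 5 = 47.3148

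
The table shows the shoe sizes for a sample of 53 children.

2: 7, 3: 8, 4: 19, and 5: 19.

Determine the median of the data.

Cumulative frequencies: 7, 15, 34, 53
n = 53, so the median is the value in position (n+1)/2 = 27.
Position 27 falls at value 4.

4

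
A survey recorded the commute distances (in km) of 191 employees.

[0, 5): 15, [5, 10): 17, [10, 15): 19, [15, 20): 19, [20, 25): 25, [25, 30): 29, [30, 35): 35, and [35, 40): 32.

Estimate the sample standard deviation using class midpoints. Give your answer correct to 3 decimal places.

Midpoints: 2.5, 7.5, 12.5, 17.5, 22.5, 27.5, 32.5, 37.5
n = 191, Σfm = 4432.5, mean = 23.2068
Σfm² = 126393.75
Σf(m − x̄)² = Σfm² − (Σfm)²/n = 126393.75 − 4432.5²/191 = 23529.5812
Sample variance = 23529.5812 / 190 = 123.8399
Standard deviation = √123.8399 = 11.1283

11.128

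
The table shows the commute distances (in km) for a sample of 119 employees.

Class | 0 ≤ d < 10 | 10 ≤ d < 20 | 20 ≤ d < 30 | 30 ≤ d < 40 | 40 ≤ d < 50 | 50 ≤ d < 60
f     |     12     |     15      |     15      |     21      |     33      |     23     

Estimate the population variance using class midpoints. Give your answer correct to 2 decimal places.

Midpoints: 5, 15, 25, 35, 45, 55
n = 119, Σfm = 4145, mean = 34.8319
Σfm² = 175175
Σf(m − x̄)² = Σfm² − (Σfm)²/n = 175175 − 4145²/119 = 30796.6387
Population variance = 30796.6387 / 119 = 258.7953

258.80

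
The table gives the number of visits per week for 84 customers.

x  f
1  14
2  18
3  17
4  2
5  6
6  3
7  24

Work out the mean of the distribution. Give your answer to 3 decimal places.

3.869

Values: 1, 2, 3, 4, 5, 6, 7
Σfx = 14×1 + 18×2 + 17×3 + 2×4 + 6×5 + 3×6 + 24×7 = 325
n = Σf = 84
Mean = 325 / 84 = 3.8690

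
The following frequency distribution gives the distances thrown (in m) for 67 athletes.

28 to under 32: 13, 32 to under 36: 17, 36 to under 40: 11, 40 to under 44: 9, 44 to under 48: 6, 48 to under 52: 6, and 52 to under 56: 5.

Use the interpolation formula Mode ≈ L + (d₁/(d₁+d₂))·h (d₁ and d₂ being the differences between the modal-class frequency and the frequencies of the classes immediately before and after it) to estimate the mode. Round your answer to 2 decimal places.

Modal class: 32 to under 36 (highest frequency 17).
d₁ = 17 − 13 = 4, d₂ = 17 − 11 = 6
Mode ≈ 32 + (4/(4+6)) × 4 = 32 + 1.6000 = 33.6000

33.60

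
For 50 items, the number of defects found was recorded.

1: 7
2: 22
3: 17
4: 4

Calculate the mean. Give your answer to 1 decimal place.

2.4

Values: 1, 2, 3, 4
Σfx = 7×1 + 22×2 + 17×3 + 4×4 = 118
n = Σf = 50
Mean = 118 / 50 = 2.3600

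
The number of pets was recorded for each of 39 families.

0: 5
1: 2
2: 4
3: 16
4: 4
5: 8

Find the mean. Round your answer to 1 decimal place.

Values: 0, 1, 2, 3, 4, 5
Σfx = 5×0 + 2×1 + 4×2 + 16×3 + 4×4 + 8×5 = 114
n = Σf = 39
Mean = 114 / 39 = 2.9231

2.9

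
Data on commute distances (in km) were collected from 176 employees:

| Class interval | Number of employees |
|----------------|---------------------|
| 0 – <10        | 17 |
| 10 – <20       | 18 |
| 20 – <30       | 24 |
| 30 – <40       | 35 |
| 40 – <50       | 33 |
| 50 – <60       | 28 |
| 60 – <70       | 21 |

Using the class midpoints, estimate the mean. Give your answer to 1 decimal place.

Midpoints: 5, 15, 25, 35, 45, 55, 65
Σfm = 17×5 + 18×15 + 24×25 + 35×35 + 33×45 + 28×55 + 21×65 = 6570
n = Σf = 176
Mean = 6570 / 176 = 37.3295

37.3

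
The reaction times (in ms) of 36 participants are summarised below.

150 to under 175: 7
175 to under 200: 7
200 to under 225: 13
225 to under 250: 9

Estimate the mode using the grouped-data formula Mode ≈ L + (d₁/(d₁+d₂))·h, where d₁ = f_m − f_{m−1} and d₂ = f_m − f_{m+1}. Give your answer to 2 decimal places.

215.00

Modal class: 200 to under 225 (highest frequency 13).
d₁ = 13 − 7 = 6, d₂ = 13 − 9 = 4
Mode ≈ 200 + (6/(6+4)) × 25 = 200 + 15.0000 = 215.0000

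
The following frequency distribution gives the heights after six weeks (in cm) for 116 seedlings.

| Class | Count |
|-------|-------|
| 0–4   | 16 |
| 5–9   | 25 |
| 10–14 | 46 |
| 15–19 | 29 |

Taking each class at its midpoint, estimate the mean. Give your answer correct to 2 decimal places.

Midpoints: 2, 7, 12, 17
Σfm = 16×2 + 25×7 + 46×12 + 29×17 = 1252
n = Σf = 116
Mean = 1252 / 116 = 10.7931

10.79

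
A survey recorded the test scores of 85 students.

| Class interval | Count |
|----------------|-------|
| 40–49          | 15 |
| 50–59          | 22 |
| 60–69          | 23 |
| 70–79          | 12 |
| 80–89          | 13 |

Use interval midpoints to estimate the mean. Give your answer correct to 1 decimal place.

62.9

Midpoints: 44.5, 54.5, 64.5, 74.5, 84.5
Σfm = 15×44.5 + 22×54.5 + 23×64.5 + 12×74.5 + 13×84.5 = 5342.5
n = Σf = 85
Mean = 5342.5 / 85 = 62.8529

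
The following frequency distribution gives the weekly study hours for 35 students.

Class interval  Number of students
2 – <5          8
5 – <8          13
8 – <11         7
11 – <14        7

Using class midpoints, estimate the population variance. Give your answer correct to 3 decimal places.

9.816

Midpoints: 3.5, 6.5, 9.5, 12.5
n = 35, Σfm = 266.5, mean = 7.6143
Σfm² = 2372.75
Σf(m − x̄)² = Σfm² − (Σfm)²/n = 2372.75 − 266.5²/35 = 343.5429
Population variance = 343.5429 / 35 = 9.8155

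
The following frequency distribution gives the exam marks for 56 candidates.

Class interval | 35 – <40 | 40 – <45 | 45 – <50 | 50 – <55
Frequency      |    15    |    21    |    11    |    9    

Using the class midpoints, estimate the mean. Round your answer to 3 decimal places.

Midpoints: 37.5, 42.5, 47.5, 52.5
Σfm = 15×37.5 + 21×42.5 + 11×47.5 + 9×52.5 = 2450
n = Σf = 56
Mean = 2450 / 56 = 43.7500

43.750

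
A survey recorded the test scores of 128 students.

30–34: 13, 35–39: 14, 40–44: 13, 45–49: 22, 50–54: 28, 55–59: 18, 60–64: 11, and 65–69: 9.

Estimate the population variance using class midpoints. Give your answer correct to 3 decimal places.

Midpoints: 32, 37, 42, 47, 52, 57, 62, 67
n = 128, Σfm = 6281, mean = 49.0703
Σfm² = 320887
Σf(m − x̄)² = Σfm² − (Σfm)²/n = 320887 − 6281²/128 = 12676.3672
Population variance = 12676.3672 / 128 = 99.0341

99.034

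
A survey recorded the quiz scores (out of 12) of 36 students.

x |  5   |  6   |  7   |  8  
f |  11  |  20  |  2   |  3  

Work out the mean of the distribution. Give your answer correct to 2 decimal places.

5.92

Values: 5, 6, 7, 8
Σfx = 11×5 + 20×6 + 2×7 + 3×8 = 213
n = Σf = 36
Mean = 213 / 36 = 5.9167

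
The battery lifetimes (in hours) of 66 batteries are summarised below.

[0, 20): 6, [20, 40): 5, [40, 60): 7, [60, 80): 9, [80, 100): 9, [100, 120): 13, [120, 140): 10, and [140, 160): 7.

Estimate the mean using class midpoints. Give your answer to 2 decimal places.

Midpoints: 10, 30, 50, 70, 90, 110, 130, 150
Σfm = 6×10 + 5×30 + 7×50 + 9×70 + 9×90 + 13×110 + 10×130 + 7×150 = 5780
n = Σf = 66
Mean = 5780 / 66 = 87.5758

87.58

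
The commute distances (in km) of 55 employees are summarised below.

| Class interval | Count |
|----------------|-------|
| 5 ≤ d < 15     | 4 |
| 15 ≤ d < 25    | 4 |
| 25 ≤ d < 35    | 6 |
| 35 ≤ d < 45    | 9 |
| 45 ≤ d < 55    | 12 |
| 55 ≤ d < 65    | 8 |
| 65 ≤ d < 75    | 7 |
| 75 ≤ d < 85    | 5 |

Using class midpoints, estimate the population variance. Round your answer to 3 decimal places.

384.331

Midpoints: 10, 20, 30, 40, 50, 60, 70, 80
n = 55, Σfm = 2630, mean = 47.8182
Σfm² = 146900
Σf(m − x̄)² = Σfm² − (Σfm)²/n = 146900 − 2630²/55 = 21138.1818
Population variance = 21138.1818 / 55 = 384.3306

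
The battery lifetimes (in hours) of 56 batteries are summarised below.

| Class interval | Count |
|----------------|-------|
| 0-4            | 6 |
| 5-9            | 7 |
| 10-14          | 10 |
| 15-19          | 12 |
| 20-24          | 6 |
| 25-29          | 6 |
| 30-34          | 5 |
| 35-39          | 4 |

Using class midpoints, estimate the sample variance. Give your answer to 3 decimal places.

Midpoints: 2, 7, 12, 17, 22, 27, 32, 37
n = 56, Σfm = 987, mean = 17.6250
Σfm² = 23149
Σf(m − x̄)² = Σfm² − (Σfm)²/n = 23149 − 987²/56 = 5753.1250
Sample variance = 5753.1250 / 55 = 104.6023

104.602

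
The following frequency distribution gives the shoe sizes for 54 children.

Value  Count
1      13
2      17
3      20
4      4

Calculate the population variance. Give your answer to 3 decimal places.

0.830

Values: 1, 2, 3, 4
n = 54, Σfx = 123, mean = 2.2778
Σfx² = 325
Σf(x − x̄)² = Σfx² − (Σfx)²/n = 325 − 123²/54 = 44.8333
Population variance = 44.8333 / 54 = 0.8302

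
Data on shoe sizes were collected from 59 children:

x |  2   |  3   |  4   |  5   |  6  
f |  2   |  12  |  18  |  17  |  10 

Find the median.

4

Cumulative frequencies: 2, 14, 32, 49, 59
n = 59, so the median is the value in position (n+1)/2 = 30.
Position 30 falls at value 4.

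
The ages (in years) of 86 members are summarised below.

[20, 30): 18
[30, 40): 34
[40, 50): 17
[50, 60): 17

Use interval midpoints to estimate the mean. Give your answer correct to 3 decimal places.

Midpoints: 25, 35, 45, 55
Σfm = 18×25 + 34×35 + 17×45 + 17×55 = 3340
n = Σf = 86
Mean = 3340 / 86 = 38.8372

38.837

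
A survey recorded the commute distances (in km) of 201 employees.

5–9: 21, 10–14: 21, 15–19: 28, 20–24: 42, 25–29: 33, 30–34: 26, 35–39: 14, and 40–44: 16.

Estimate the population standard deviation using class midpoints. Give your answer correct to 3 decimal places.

9.995

Midpoints: 7, 12, 17, 22, 27, 32, 37, 42
n = 201, Σfm = 4712, mean = 23.4428
Σfm² = 130544
Σf(m − x̄)² = Σfm² − (Σfm)²/n = 130544 − 4712²/201 = 20081.5920
Population variance = 20081.5920 / 201 = 99.9084
Standard deviation = √99.9084 = 9.9954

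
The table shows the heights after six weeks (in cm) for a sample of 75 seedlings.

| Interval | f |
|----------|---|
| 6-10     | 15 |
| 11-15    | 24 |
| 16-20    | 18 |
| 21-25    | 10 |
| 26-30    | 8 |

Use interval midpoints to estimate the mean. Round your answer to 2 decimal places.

16.13

Midpoints: 8, 13, 18, 23, 28
Σfm = 15×8 + 24×13 + 18×18 + 10×23 + 8×28 = 1210
n = Σf = 75
Mean = 1210 / 75 = 16.1333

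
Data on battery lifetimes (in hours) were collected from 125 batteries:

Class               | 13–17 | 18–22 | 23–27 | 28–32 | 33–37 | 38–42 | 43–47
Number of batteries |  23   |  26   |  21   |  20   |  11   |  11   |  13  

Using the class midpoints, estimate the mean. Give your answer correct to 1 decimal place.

27.2

Midpoints: 15, 20, 25, 30, 35, 40, 45
Σfm = 23×15 + 26×20 + 21×25 + 20×30 + 11×35 + 11×40 + 13×45 = 3400
n = Σf = 125
Mean = 3400 / 125 = 27.2000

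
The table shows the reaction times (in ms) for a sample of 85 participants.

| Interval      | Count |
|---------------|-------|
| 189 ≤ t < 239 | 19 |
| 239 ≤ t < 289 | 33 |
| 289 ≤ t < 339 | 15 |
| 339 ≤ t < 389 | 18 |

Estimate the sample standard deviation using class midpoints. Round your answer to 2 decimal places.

Midpoints: 214, 264, 314, 364
n = 85, Σfm = 24040, mean = 282.8235
Σfm² = 7033960
Σf(m − x̄)² = Σfm² − (Σfm)²/n = 7033960 − 24040²/85 = 234882.3529
Sample variance = 234882.3529 / 84 = 2796.2185
Standard deviation = √2796.2185 = 52.8793

52.88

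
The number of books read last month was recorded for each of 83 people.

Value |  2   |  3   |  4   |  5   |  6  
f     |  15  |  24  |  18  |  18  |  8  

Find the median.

Cumulative frequencies: 15, 39, 57, 75, 83
n = 83, so the median is the value in position (n+1)/2 = 42.
Position 42 falls at value 4.

4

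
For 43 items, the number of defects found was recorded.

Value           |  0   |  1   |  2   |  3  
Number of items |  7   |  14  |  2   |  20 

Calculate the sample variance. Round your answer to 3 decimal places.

1.441

Values: 0, 1, 2, 3
n = 43, Σfx = 78, mean = 1.8140
Σfx² = 202
Σf(x − x̄)² = Σfx² − (Σfx)²/n = 202 − 78²/43 = 60.5116
Sample variance = 60.5116 / 42 = 1.4408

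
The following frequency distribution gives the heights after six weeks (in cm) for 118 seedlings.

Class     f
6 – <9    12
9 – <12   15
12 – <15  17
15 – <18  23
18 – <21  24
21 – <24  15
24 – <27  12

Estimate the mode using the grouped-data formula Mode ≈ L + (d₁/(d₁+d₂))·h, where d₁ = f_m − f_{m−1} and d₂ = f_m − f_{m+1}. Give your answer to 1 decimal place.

Modal class: 18 – <21 (highest frequency 24).
d₁ = 24 − 23 = 1, d₂ = 24 − 15 = 9
Mode ≈ 18 + (1/(1+9)) × 3 = 18 + 0.3000 = 18.3000

18.3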